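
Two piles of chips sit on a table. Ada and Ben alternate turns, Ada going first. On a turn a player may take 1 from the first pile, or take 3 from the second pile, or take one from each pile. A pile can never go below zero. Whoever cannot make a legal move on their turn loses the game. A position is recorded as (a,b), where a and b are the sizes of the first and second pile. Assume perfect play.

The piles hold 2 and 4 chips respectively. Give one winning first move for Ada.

Use the standard recursion: the mover loses at a terminal position; elsewhere, the mover wins exactly when some move hands the opponent an L position.
No move ever increases a pile, so every position that can arise here has a ≤ 2 and b ≤ 4; it is enough to label the cells with 0 ≤ a ≤ 2 and 0 ≤ b ≤ 4.
Every move lowers a or b (never raises either), so fill the grid row by row in increasing a, and left to right within a row: each cell's successors are then already labelled.
      b=0  b=1  b=2  b=3  b=4
a=0:    L    L    L    W    W
a=1:    W    W    W    W    L
a=2:    L    L    L    W    W
Cells with no legal move (terminal, hence L): (0,0), (0,1), (0,2).
The remaining L cells, each justified by listing all of its moves:
(1,4): only reaches (0,4)(W), (1,1)(W), (0,3)(W), all W → L
(2,0): only reaches (1,0)(W), which is W → L
(2,1): only reaches (1,1)(W), (1,0)(W), all W → L
(2,2): only reaches (1,2)(W), (1,1)(W), all W → L
Every other cell has at least one move into one of the L cells above, so it is W.
From (2,4), the L positions reachable in one move are: (1,4), (2,1). Any move reaching one of these is winning.

Move to (1,4).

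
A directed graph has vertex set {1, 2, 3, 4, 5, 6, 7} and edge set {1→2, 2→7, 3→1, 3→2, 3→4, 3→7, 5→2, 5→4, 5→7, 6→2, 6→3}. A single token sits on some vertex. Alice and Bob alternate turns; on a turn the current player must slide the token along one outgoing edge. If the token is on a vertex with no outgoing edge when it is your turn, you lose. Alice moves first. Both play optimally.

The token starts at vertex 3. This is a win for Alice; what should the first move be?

Compute win/loss labels from the base case upward. A position with no move is L. Any other position is W if it can reach an L in one move, else L.
Every edge goes from a vertex to one that appears earlier in the order 7, 4, 2, 1, 3, 5, 6, so processing vertices in that order labels each vertex after all of its successors.
7: no outgoing edge → L
4: no outgoing edge → L
2: →7(L), so W
1: →2(W) only, which is W, so L
3: →1(L), so W
5: →4(L), so W
6: →3(W), 2(W) — all W, so L
From 3, the L positions reachable in one move are: 1, 4, 7. Any move reaching one of these is winning.

Move to 1.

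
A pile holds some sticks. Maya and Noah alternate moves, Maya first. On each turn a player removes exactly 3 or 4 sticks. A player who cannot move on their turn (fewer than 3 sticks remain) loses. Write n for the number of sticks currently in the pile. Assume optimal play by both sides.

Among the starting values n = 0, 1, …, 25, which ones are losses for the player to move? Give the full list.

0, 1, 2, 7, 8, 9, 14, 15, 16, 21, 22, 23

Positions with no move are L. A position that does have a move is losing for the player to move precisely when every available move leads to a winning position for the opponent. Fill in the labels:
n=0: no move → L
n=1: no move → L
n=2: no move → L
n=3: reaches L-position 0 → W
n=4: reaches L-position 1 → W
n=5: reaches L-position 2 → W
n=6: reaches L-position 2 → W
n=7: only reaches 4(W), 3(W), all W → L
n=8: only reaches 5(W), 4(W), all W → L
n=9: only reaches 6(W), 5(W), all W → L
n=10: reaches L-position 7 → W
n=11: reaches L-position 8 → W
n=12: reaches L-position 9 → W
n=13: reaches L-position 9 → W
n=14: only reaches 11(W), 10(W), all W → L
n=15: only reaches 12(W), 11(W), all W → L
n=16: only reaches 13(W), 12(W), all W → L
n=17: reaches L-position 14 → W
n=18: reaches L-position 15 → W
n=19: reaches L-position 16 → W
n=20: reaches L-position 16 → W
n=21: only reaches 18(W), 17(W), all W → L
n=22: only reaches 19(W), 18(W), all W → L
n=23: only reaches 20(W), 19(W), all W → L
n=24: reaches L-position 21 → W
n=25: reaches L-position 22 → W
The losing starting values of n are exactly the entries labelled L in this table (12 of them).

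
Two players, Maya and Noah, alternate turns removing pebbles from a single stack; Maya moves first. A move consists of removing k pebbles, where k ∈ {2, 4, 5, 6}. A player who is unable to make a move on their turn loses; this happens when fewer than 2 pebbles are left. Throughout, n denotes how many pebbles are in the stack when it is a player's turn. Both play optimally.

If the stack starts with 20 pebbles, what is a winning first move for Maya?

Remove 4, leaving 16.

Classify positions by backward induction: terminal positions (no move available) are L. From any other position, the mover wins iff some move reaches an L.
n=0: no move → L
n=1: no move → L
n=2: W (go to 0, an L position)
n=3: W (go to 1, an L position)
n=4: W (go to 0, an L position)
n=5: W (go to 1, an L position)
n=6: W (go to 1, an L position)
n=7: W (go to 1, an L position)
n=8: L (options 6(W), 4(W), 3(W), 2(W) are all W)
n=9: L (options 7(W), 5(W), 4(W), 3(W) are all W)
n=10: W (go to 8, an L position)
n=11: W (go to 9, an L position)
n=12: W (go to 8, an L position)
n=13: W (go to 9, an L position)
n=14: W (go to 9, an L position)
n=15: W (go to 9, an L position)
n=16: L (options 14(W), 12(W), 11(W), 10(W) are all W)
n=17: L (options 15(W), 13(W), 12(W), 11(W) are all W)
n=18: W (go to 16, an L position)
n=19: W (go to 17, an L position)
n=20: W (go to 16, an L position)
From 20, the L positions reachable in one move are: 16.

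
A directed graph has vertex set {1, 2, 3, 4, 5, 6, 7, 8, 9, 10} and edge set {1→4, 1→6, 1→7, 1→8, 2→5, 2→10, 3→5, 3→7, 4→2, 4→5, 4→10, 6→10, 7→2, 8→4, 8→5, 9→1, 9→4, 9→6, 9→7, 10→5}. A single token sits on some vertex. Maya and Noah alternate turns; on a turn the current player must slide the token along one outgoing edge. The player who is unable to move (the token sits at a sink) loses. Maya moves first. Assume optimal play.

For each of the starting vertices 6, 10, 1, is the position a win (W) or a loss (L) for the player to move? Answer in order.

Work bottom-up. With no move the player to move loses. Otherwise the position is W if at least one move leads to an L position for the opponent, and L if every move leads to a W.
Every edge goes from a vertex to one that appears earlier in the order 5, 10, 2, 4, 8, 7, 3, 6, 1, 9, so processing vertices in that order labels each vertex after all of its successors.
5: no outgoing edge → L
10: →5(L), so W
2: →5(L), so W
4: →5(L), so W
8: →5(L), so W
7: →2(W) only, which is W, so L
3: →7(L), so W
6: →10(W) only, which is W, so L
1: →6(L), so W
9: →6(L), so W

6: L, 10: W, 1: W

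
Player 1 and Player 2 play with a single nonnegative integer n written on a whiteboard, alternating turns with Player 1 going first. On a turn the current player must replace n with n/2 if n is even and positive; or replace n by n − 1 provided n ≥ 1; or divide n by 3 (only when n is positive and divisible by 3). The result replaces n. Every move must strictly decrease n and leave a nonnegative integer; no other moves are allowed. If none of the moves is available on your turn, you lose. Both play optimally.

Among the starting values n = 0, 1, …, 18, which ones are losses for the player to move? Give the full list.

0, 2, 5, 7, 9, 11, 13, 16

Use the standard recursion: the mover loses at a terminal position; elsewhere, the mover wins exactly when some move hands the opponent an L position.
n=0: no move → L
n=1: W (go to 0, an L position)
n=2: L (sole option 1(W) is W)
n=3: W (go to 2, an L position)
n=4: W (go to 2, an L position)
n=5: L (sole option 4(W) is W)
n=6: W (go to 2, an L position)
n=7: L (sole option 6(W) is W)
n=8: W (go to 7, an L position)
n=9: L (options 3(W), 8(W) are all W)
n=10: W (go to 5, an L position)
n=11: L (sole option 10(W) is W)
n=12: W (go to 11, an L position)
n=13: L (sole option 12(W) is W)
n=14: W (go to 7, an L position)
n=15: W (go to 5, an L position)
n=16: L (options 8(W), 15(W) are all W)
n=17: W (go to 16, an L position)
n=18: W (go to 9, an L position)
Reading off the rows marked L gives the requested list; there are 8 such values of n.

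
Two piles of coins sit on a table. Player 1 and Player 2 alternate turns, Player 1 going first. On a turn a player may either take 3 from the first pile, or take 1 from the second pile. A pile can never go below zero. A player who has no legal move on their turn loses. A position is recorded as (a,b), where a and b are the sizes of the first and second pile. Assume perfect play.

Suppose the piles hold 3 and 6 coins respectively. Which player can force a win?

Use the standard recursion: the mover loses at a terminal position; elsewhere, the mover wins exactly when some move hands the opponent an L position.
No move ever increases a pile, so every position that can arise here has a ≤ 3 and b ≤ 6; it is enough to label the cells with 0 ≤ a ≤ 3 and 0 ≤ b ≤ 6.
Every move lowers a or b (never raises either), so fill the grid row by row in increasing a, and left to right within a row: each cell's successors are then already labelled.
      b=0  b=1  b=2  b=3  b=4  b=5  b=6
a=0:    L    W    L    W    L    W    L
a=1:    L    W    L    W    L    W    L
a=2:    L    W    L    W    L    W    L
a=3:    W    L    W    L    W    L    W
Cells with no legal move (terminal, hence L): (0,0), (1,0), (2,0).
The remaining L cells, each justified by listing all of its moves:
(0,2): the only move is to (0,1)(W), a W ⇒ L
(0,4): the only move is to (0,3)(W), a W ⇒ L
(0,6): the only move is to (0,5)(W), a W ⇒ L
(1,2): the only move is to (1,1)(W), a W ⇒ L
(1,4): the only move is to (1,3)(W), a W ⇒ L
(1,6): the only move is to (1,5)(W), a W ⇒ L
(2,2): the only move is to (2,1)(W), a W ⇒ L
(2,4): the only move is to (2,3)(W), a W ⇒ L
(2,6): the only move is to (2,5)(W), a W ⇒ L
(3,1): moves to (0,1)(W), (3,0)(W); every one is W ⇒ L
(3,3): moves to (0,3)(W), (3,2)(W); every one is W ⇒ L
(3,5): moves to (0,5)(W), (3,4)(W); every one is W ⇒ L
Every other cell has at least one move into one of the L cells above, so it is W.
The starting position (3,6) is W: Player 1 should move to (0,6), handing over an L position.

Player 1 wins.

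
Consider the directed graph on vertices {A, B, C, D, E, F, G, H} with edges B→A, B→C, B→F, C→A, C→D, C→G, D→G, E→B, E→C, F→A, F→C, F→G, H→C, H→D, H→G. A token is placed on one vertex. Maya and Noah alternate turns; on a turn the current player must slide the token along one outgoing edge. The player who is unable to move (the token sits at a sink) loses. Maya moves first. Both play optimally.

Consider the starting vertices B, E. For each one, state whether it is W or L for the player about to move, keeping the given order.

B: W, E: L

Label each position W (a win for the player to move) or L (a loss). A position with no legal move is L; any other position is W exactly when some move reaches an L, and L when every move reaches a W.
Every edge goes from a vertex to one that appears earlier in the order G, A, D, C, F, H, B, E, so processing vertices in that order labels each vertex after all of its successors.
G: no outgoing edge → L
A: no outgoing edge → L
D: W (go to G, an L position)
C: W (go to A, an L position)
F: W (go to A, an L position)
H: W (go to G, an L position)
B: W (go to A, an L position)
E: L (options B(W), C(W) are all W)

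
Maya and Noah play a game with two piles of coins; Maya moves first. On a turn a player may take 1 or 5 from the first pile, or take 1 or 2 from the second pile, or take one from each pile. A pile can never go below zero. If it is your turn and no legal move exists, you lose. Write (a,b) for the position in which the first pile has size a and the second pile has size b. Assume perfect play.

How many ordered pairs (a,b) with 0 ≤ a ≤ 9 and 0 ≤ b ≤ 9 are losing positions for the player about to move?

Build the W/L table. Terminal = L. A non-terminal position is W if it has a move to some L; otherwise it is L.
Every move lowers a or b (never raises either), so fill the grid row by row in increasing a, and left to right within a row: each cell's successors are then already labelled.
      b=0  b=1  b=2  b=3  b=4  b=5  b=6  b=7  b=8  b=9
a=0:    L    W    W    L    W    W    L    W    W    L
a=1:    W    W    L    W    W    L    W    W    L    W
a=2:    L    W    W    W    L    W    W    L    W    W
a=3:    W    W    L    W    W    W    L    W    W    L
a=4:    L    W    W    W    L    W    W    W    L    W
a=5:    W    W    L    W    W    W    W    L    W    W
a=6:    L    W    W    W    L    W    W    W    W    L
a=7:    W    W    L    W    W    W    L    W    W    W
a=8:    L    W    W    W    L    W    W    W    L    W
a=9:    W    W    L    W    W    W    L    W    W    W
Cells with no legal move (terminal, hence L): (0,0).
The remaining L cells, each justified by listing all of its moves:
(0,3): only reaches (0,2)(W), (0,1)(W), all W → L
(0,6): only reaches (0,5)(W), (0,4)(W), all W → L
(0,9): only reaches (0,8)(W), (0,7)(W), all W → L
(1,2): only reaches (0,2)(W), (1,1)(W), (1,0)(W), (0,1)(W), all W → L
(1,5): only reaches (0,5)(W), (1,4)(W), (1,3)(W), (0,4)(W), all W → L
(1,8): only reaches (0,8)(W), (1,7)(W), (1,6)(W), (0,7)(W), all W → L
(2,0): only reaches (1,0)(W), which is W → L
(2,4): only reaches (1,4)(W), (2,3)(W), (2,2)(W), (1,3)(W), all W → L
(2,7): only reaches (1,7)(W), (2,6)(W), (2,5)(W), (1,6)(W), all W → L
(3,2): only reaches (2,2)(W), (3,1)(W), (3,0)(W), (2,1)(W), all W → L
(3,6): only reaches (2,6)(W), (3,5)(W), (3,4)(W), (2,5)(W), all W → L
(3,9): only reaches (2,9)(W), (3,8)(W), (3,7)(W), (2,8)(W), all W → L
(4,0): only reaches (3,0)(W), which is W → L
(4,4): only reaches (3,4)(W), (4,3)(W), (4,2)(W), (3,3)(W), all W → L
(4,8): only reaches (3,8)(W), (4,7)(W), (4,6)(W), (3,7)(W), all W → L
(5,2): only reaches (4,2)(W), (0,2)(W), (5,1)(W), (5,0)(W), (4,1)(W), all W → L
(5,7): only reaches (4,7)(W), (0,7)(W), (5,6)(W), (5,5)(W), (4,6)(W), all W → L
(6,0): only reaches (5,0)(W), (1,0)(W), all W → L
(6,4): only reaches (5,4)(W), (1,4)(W), (6,3)(W), (6,2)(W), (5,3)(W), all W → L
(6,9): only reaches (5,9)(W), (1,9)(W), (6,8)(W), (6,7)(W), (5,8)(W), all W → L
(7,2): only reaches (6,2)(W), (2,2)(W), (7,1)(W), (7,0)(W), (6,1)(W), all W → L
(7,6): only reaches (6,6)(W), (2,6)(W), (7,5)(W), (7,4)(W), (6,5)(W), all W → L
(8,0): only reaches (7,0)(W), (3,0)(W), all W → L
(8,4): only reaches (7,4)(W), (3,4)(W), (8,3)(W), (8,2)(W), (7,3)(W), all W → L
(8,8): only reaches (7,8)(W), (3,8)(W), (8,7)(W), (8,6)(W), (7,7)(W), all W → L
(9,2): only reaches (8,2)(W), (4,2)(W), (9,1)(W), (9,0)(W), (8,1)(W), all W → L
(9,6): only reaches (8,6)(W), (4,6)(W), (9,5)(W), (9,4)(W), (8,5)(W), all W → L
Every other cell has at least one move into one of the L cells above, so it is W.
L cells per row: a=0: 4, a=1: 3, a=2: 3, a=3: 3, a=4: 3, a=5: 2, a=6: 3, a=7: 2, a=8: 3, a=9: 2; total 28.

28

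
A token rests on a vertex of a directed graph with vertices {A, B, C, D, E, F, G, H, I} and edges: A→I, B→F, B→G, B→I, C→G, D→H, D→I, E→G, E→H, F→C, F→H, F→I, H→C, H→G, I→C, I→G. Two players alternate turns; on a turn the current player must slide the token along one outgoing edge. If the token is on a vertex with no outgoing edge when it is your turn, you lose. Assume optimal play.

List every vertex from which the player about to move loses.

Compute win/loss labels from the base case upward. A position with no move is L. Any other position is W if it can reach an L in one move, else L.
Every edge goes from a vertex to one that appears earlier in the order G, C, I, H, A, F, D, B, E, so processing vertices in that order labels each vertex after all of its successors.
G: no outgoing edge → L
C: can move to G, which is L ⇒ W
I: can move to G, which is L ⇒ W
H: can move to G, which is L ⇒ W
A: the only move is to I(W), a W ⇒ L
F: moves to H(W), I(W), C(W); every one is W ⇒ L
D: moves to H(W), I(W); every one is W ⇒ L
B: can move to F, which is L ⇒ W
E: can move to G, which is L ⇒ W
The losing starting vertices are exactly the entries labelled L in this table (4 of them).

A, D, F, G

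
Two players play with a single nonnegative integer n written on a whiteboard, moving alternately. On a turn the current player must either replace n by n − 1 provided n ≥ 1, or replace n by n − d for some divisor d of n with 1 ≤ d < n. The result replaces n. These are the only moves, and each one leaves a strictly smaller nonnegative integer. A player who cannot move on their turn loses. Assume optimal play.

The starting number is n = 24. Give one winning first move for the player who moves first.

Move to 21.

Positions with no move are L. A position that does have a move is losing for the player to move precisely when every available move leads to a winning position for the opponent. Fill in the labels:
n=0: no move → L
n=1: →0(L), so W
n=2: →1(W) only, which is W, so L
n=3: →2(L), so W
n=4: →2(L), so W
n=5: →4(W) only, which is W, so L
n=6: →5(L), so W
n=7: →6(W) only, which is W, so L
n=8: →7(L), so W
n=9: →6(W), 8(W) — all W, so L
n=10: →5(L), so W
n=11: →10(W) only, which is W, so L
n=12: →9(L), so W
n=13: →12(W) only, which is W, so L
n=14: →7(L), so W
n=15: →10(W), 12(W), 14(W) — all W, so L
n=16: →15(L), so W
n=17: →16(W) only, which is W, so L
n=18: →9(L), so W
n=19: →18(W) only, which is W, so L
n=20: →15(L), so W
n=21: →14(W), 18(W), 20(W) — all W, so L
n=22: →11(L), so W
n=23: →22(W) only, which is W, so L
n=24: →21(L), so W
From 24, the L positions reachable in one move are: 21, 23. Any move reaching one of these is winning.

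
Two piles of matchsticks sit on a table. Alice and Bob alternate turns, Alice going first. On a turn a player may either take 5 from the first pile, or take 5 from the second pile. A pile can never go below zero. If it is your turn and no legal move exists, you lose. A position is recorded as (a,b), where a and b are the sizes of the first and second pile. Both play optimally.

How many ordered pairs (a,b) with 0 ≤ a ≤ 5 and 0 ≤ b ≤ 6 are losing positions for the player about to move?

27

Positions with no move are L. A position that does have a move is losing for the player to move precisely when every available move leads to a winning position for the opponent. Fill in the labels:
Every move lowers a or b (never raises either), so fill the grid row by row in increasing a, and left to right within a row: each cell's successors are then already labelled.
      b=0  b=1  b=2  b=3  b=4  b=5  b=6
a=0:    L    L    L    L    L    W    W
a=1:    L    L    L    L    L    W    W
a=2:    L    L    L    L    L    W    W
a=3:    L    L    L    L    L    W    W
a=4:    L    L    L    L    L    W    W
a=5:    W    W    W    W    W    L    L
Cells with no legal move (terminal, hence L): (0,0), (0,1), (0,2), (0,3), (0,4), (1,0), (1,1), (1,2), (1,3), (1,4), (2,0), (2,1), (2,2), (2,3), (2,4), (3,0), (3,1), (3,2), (3,3), (3,4), (4,0), (4,1), (4,2), (4,3), (4,4).
The remaining L cells, each justified by listing all of its moves:
(5,5): L (options (0,5)(W), (5,0)(W) are all W)
(5,6): L (options (0,6)(W), (5,1)(W) are all W)
Every other cell has at least one move into one of the L cells above, so it is W.
L cells per row: a=0: 5, a=1: 5, a=2: 5, a=3: 5, a=4: 5, a=5: 2; total 27.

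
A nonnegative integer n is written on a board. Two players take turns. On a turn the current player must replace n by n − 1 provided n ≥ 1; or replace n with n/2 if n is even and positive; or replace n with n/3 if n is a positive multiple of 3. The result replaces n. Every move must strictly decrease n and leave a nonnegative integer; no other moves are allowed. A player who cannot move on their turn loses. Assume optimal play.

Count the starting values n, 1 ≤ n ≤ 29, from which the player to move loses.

11

Classify positions by backward induction: terminal positions (no move available) are L. From any other position, the mover wins iff some move reaches an L.
n=0: no move → L
n=1: →0(L), so W
n=2: →1(W) only, which is W, so L
n=3: →2(L), so W
n=4: →2(L), so W
n=5: →4(W) only, which is W, so L
n=6: →2(L), so W
n=7: →6(W) only, which is W, so L
n=8: →7(L), so W
n=9: →3(W), 8(W) — all W, so L
n=10: →5(L), so W
n=11: →10(W) only, which is W, so L
n=12: →11(L), so W
n=13: →12(W) only, which is W, so L
n=14: →7(L), so W
n=15: →5(L), so W
n=16: →8(W), 15(W) — all W, so L
n=17: →16(L), so W
n=18: →9(L), so W
n=19: →18(W) only, which is W, so L
n=20: →19(L), so W
n=21: →7(L), so W
n=22: →11(L), so W
n=23: →22(W) only, which is W, so L
n=24: →23(L), so W
n=25: →24(W) only, which is W, so L
n=26: →13(L), so W
n=27: →9(L), so W
n=28: →14(W), 27(W) — all W, so L
n=29: →28(L), so W
L entries with 1 ≤ n ≤ 29 (n=0 is outside the asked range and is not counted): n = 2, 5, 7, 9, 11, 13, 16, 19, 23, 25, 28; that makes 11.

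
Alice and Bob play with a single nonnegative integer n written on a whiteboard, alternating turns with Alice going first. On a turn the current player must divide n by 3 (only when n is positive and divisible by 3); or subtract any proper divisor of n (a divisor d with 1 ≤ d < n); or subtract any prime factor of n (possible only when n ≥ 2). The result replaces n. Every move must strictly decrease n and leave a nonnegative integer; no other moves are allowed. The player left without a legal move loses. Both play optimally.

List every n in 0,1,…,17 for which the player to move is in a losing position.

0, 1, 4, 9, 14

Build the W/L table. Terminal = L. A non-terminal position is W if it has a move to some L; otherwise it is L.
n=0: no move → L
n=1: no move → L
n=2: reaches L-position 0 → W
n=3: reaches L-position 0 → W
n=4: only reaches 2(W), 3(W), all W → L
n=5: reaches L-position 0 → W
n=6: reaches L-position 4 → W
n=7: reaches L-position 0 → W
n=8: reaches L-position 4 → W
n=9: only reaches 3(W), 6(W), 8(W), all W → L
n=10: reaches L-position 9 → W
n=11: reaches L-position 0 → W
n=12: reaches L-position 4 → W
n=13: reaches L-position 0 → W
n=14: only reaches 7(W), 12(W), 13(W), all W → L
n=15: reaches L-position 14 → W
n=16: reaches L-position 14 → W
n=17: reaches L-position 0 → W
Reading off the rows marked L gives the requested list; there are 5 such values of n.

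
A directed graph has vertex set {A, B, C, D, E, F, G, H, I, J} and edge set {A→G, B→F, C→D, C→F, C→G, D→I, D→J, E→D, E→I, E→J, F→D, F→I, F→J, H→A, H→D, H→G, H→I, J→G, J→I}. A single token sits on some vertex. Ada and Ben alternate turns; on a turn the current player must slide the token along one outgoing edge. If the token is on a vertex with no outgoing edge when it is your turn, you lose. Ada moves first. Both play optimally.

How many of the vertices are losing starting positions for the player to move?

Build the W/L table. Terminal = L. A non-terminal position is W if it has a move to some L; otherwise it is L.
Every edge goes from a vertex to one that appears earlier in the order G, I, J, D, F, C, E, B, A, H, so processing vertices in that order labels each vertex after all of its successors.
G: no outgoing edge → L
I: no outgoing edge → L
J: reaches L-position I → W
D: reaches L-position I → W
F: reaches L-position I → W
C: reaches L-position G → W
E: reaches L-position I → W
B: only reaches F(W), which is W → L
A: reaches L-position G → W
H: reaches L-position I → W
The L vertices are B, G, I; that is 3 in all.

3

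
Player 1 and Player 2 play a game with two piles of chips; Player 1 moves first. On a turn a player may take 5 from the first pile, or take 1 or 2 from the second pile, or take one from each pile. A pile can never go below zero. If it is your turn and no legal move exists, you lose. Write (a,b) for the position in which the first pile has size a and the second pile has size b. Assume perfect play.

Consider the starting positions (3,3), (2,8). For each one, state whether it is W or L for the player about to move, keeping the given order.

Work bottom-up. With no move the player to move loses. Otherwise the position is W if at least one move leads to an L position for the opponent, and L if every move leads to a W.
No move ever increases a pile, so every position that can arise here has a ≤ 3 and b ≤ 8; it is enough to label the cells with 0 ≤ a ≤ 3 and 0 ≤ b ≤ 8.
Every move lowers a or b (never raises either), so fill the grid row by row in increasing a, and left to right within a row: each cell's successors are then already labelled.
      b=0  b=1  b=2  b=3  b=4  b=5  b=6  b=7  b=8
a=0:    L    W    W    L    W    W    L    W    W
a=1:    L    W    W    L    W    W    L    W    W
a=2:    L    W    W    L    W    W    L    W    W
a=3:    L    W    W    L    W    W    L    W    W
Cells with no legal move (terminal, hence L): (0,0), (1,0), (2,0), (3,0).
The remaining L cells, each justified by listing all of its moves:
(0,3): only reaches (0,2)(W), (0,1)(W), all W → L
(0,6): only reaches (0,5)(W), (0,4)(W), all W → L
(1,3): only reaches (1,2)(W), (1,1)(W), (0,2)(W), all W → L
(1,6): only reaches (1,5)(W), (1,4)(W), (0,5)(W), all W → L
(2,3): only reaches (2,2)(W), (2,1)(W), (1,2)(W), all W → L
(2,6): only reaches (2,5)(W), (2,4)(W), (1,5)(W), all W → L
(3,3): only reaches (3,2)(W), (3,1)(W), (2,2)(W), all W → L
(3,6): only reaches (3,5)(W), (3,4)(W), (2,5)(W), all W → L
Every other cell has at least one move into one of the L cells above, so it is W.
(3,3): one of the L cells justified above, so L
(2,8): the move to (2,6) reaches an L cell, so W

(3,3): L, (2,8): W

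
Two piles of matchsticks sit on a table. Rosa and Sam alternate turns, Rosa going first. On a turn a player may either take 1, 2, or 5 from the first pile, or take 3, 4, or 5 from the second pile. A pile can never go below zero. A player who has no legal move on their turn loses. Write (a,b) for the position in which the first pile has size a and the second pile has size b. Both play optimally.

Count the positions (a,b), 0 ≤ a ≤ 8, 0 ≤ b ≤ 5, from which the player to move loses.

18

Classify positions by backward induction: terminal positions (no move available) are L. From any other position, the mover wins iff some move reaches an L.
Every move lowers a or b (never raises either), so fill the grid row by row in increasing a, and left to right within a row: each cell's successors are then already labelled.
      b=0  b=1  b=2  b=3  b=4  b=5
a=0:    L    L    L    W    W    W
a=1:    W    W    W    L    L    L
a=2:    W    W    W    W    W    W
a=3:    L    L    L    W    W    W
a=4:    W    W    W    L    L    L
a=5:    W    W    W    W    W    W
a=6:    L    L    L    W    W    W
a=7:    W    W    W    L    L    L
a=8:    W    W    W    W    W    W
Cells with no legal move (terminal, hence L): (0,0), (0,1), (0,2).
The remaining L cells, each justified by listing all of its moves:
(1,3): only reaches (0,3)(W), (1,0)(W), all W → L
(1,4): only reaches (0,4)(W), (1,1)(W), (1,0)(W), all W → L
(1,5): only reaches (0,5)(W), (1,2)(W), (1,1)(W), (1,0)(W), all W → L
(3,0): only reaches (2,0)(W), (1,0)(W), all W → L
(3,1): only reaches (2,1)(W), (1,1)(W), all W → L
(3,2): only reaches (2,2)(W), (1,2)(W), all W → L
(4,3): only reaches (3,3)(W), (2,3)(W), (4,0)(W), all W → L
(4,4): only reaches (3,4)(W), (2,4)(W), (4,1)(W), (4,0)(W), all W → L
(4,5): only reaches (3,5)(W), (2,5)(W), (4,2)(W), (4,1)(W), (4,0)(W), all W → L
(6,0): only reaches (5,0)(W), (4,0)(W), (1,0)(W), all W → L
(6,1): only reaches (5,1)(W), (4,1)(W), (1,1)(W), all W → L
(6,2): only reaches (5,2)(W), (4,2)(W), (1,2)(W), all W → L
(7,3): only reaches (6,3)(W), (5,3)(W), (2,3)(W), (7,0)(W), all W → L
(7,4): only reaches (6,4)(W), (5,4)(W), (2,4)(W), (7,1)(W), (7,0)(W), all W → L
(7,5): only reaches (6,5)(W), (5,5)(W), (2,5)(W), (7,2)(W), (7,1)(W), (7,0)(W), all W → L
Every other cell has at least one move into one of the L cells above, so it is W.
L cells per row: a=0: 3, a=1: 3, a=2: 0, a=3: 3, a=4: 3, a=5: 0, a=6: 3, a=7: 3, a=8: 0; total 18.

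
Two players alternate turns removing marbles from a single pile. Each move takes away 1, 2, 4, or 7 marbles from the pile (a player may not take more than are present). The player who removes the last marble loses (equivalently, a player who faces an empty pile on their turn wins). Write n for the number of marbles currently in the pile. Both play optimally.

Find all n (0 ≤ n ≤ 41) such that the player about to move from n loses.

1, 4, 7, 10, 13, 16, 19, 22, 25, 28, 31, 34, 37, 40

Build the W/L table. Terminal = W. A non-terminal position is W if it has a move to some L; otherwise it is L.
n=0: no move; the opponent has just taken the last marble and therefore loses → W
n=1: the only move is to 0(W), a W ⇒ L
n=2: can move to 1, which is L ⇒ W
n=3: can move to 1, which is L ⇒ W
n=4: moves to 3(W), 2(W), 0(W); every one is W ⇒ L
n=5: can move to 4, which is L ⇒ W
n=6: can move to 4, which is L ⇒ W
n=7: moves to 6(W), 5(W), 3(W), 0(W); every one is W ⇒ L
n=8: can move to 7, which is L ⇒ W
n=9: can move to 7, which is L ⇒ W
n=10: moves to 9(W), 8(W), 6(W), 3(W); every one is W ⇒ L
n=11: can move to 10, which is L ⇒ W
n=12: can move to 10, which is L ⇒ W
n=13: moves to 12(W), 11(W), 9(W), 6(W); every one is W ⇒ L
n=14: can move to 13, which is L ⇒ W
n=15: can move to 13, which is L ⇒ W
n=16: moves to 15(W), 14(W), 12(W), 9(W); every one is W ⇒ L
n=17: can move to 16, which is L ⇒ W
n=18: can move to 16, which is L ⇒ W
n=19: moves to 18(W), 17(W), 15(W), 12(W); every one is W ⇒ L
n=20: can move to 19, which is L ⇒ W
n=21: can move to 19, which is L ⇒ W
n=22: moves to 21(W), 20(W), 18(W), 15(W); every one is W ⇒ L
n=23: can move to 22, which is L ⇒ W
n=24: can move to 22, which is L ⇒ W
n=25: moves to 24(W), 23(W), 21(W), 18(W); every one is W ⇒ L
n=26: can move to 25, which is L ⇒ W
n=27: can move to 25, which is L ⇒ W
n=28: moves to 27(W), 26(W), 24(W), 21(W); every one is W ⇒ L
n=29: can move to 28, which is L ⇒ W
n=30: can move to 28, which is L ⇒ W
n=31: moves to 30(W), 29(W), 27(W), 24(W); every one is W ⇒ L
n=32: can move to 31, which is L ⇒ W
n=33: can move to 31, which is L ⇒ W
n=34: moves to 33(W), 32(W), 30(W), 27(W); every one is W ⇒ L
n=35: can move to 34, which is L ⇒ W
n=36: can move to 34, which is L ⇒ W
n=37: moves to 36(W), 35(W), 33(W), 30(W); every one is W ⇒ L
n=38: can move to 37, which is L ⇒ W
n=39: can move to 37, which is L ⇒ W
n=40: moves to 39(W), 38(W), 36(W), 33(W); every one is W ⇒ L
n=41: can move to 40, which is L ⇒ W
The losing starting values of n are exactly the entries labelled L in this table (14 of them).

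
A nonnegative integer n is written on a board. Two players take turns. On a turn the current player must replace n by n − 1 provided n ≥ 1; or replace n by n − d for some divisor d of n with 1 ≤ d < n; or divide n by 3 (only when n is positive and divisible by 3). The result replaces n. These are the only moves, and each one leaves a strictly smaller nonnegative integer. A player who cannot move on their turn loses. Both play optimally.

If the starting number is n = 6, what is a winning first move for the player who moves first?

Classify positions by backward induction: terminal positions (no move available) are L. From any other position, the mover wins iff some move reaches an L.
n=0: no move → L
n=1: reaches L-position 0 → W
n=2: only reaches 1(W), which is W → L
n=3: reaches L-position 2 → W
n=4: reaches L-position 2 → W
n=5: only reaches 4(W), which is W → L
n=6: reaches L-position 2 → W
From 6, the L positions reachable in one move are: 2, 5. Any move reaching one of these is winning.

Move to 2.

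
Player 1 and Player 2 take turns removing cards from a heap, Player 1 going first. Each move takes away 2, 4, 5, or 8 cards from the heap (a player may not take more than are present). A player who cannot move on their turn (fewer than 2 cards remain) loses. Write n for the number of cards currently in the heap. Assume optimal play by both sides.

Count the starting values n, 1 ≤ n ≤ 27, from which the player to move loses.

Build the W/L table. Terminal = L. A non-terminal position is W if it has a move to some L; otherwise it is L.
n=0: no move → L
n=1: no move → L
n=2: →0(L), so W
n=3: →1(L), so W
n=4: →0(L), so W
n=5: →1(L), so W
n=6: →1(L), so W
n=7: →5(W), 3(W), 2(W) — all W, so L
n=8: →0(L), so W
n=9: →7(L), so W
n=10: →8(W), 6(W), 5(W), 2(W) — all W, so L
n=11: →7(L), so W
n=12: →10(L), so W
n=13: →11(W), 9(W), 8(W), 5(W) — all W, so L
n=14: →10(L), so W
n=15: →13(L), so W
n=16: →14(W), 12(W), 11(W), 8(W) — all W, so L
n=17: →13(L), so W
n=18: →16(L), so W
n=19: →17(W), 15(W), 14(W), 11(W) — all W, so L
n=20: →16(L), so W
n=21: →19(L), so W
n=22: →20(W), 18(W), 17(W), 14(W) — all W, so L
n=23: →19(L), so W
n=24: →22(L), so W
n=25: →23(W), 21(W), 20(W), 17(W) — all W, so L
n=26: →22(L), so W
n=27: →25(L), so W
L entries with 1 ≤ n ≤ 27 (n=0 is outside the asked range and is not counted): n = 1, 7, 10, 13, 16, 19, 22, 25; that makes 8.

8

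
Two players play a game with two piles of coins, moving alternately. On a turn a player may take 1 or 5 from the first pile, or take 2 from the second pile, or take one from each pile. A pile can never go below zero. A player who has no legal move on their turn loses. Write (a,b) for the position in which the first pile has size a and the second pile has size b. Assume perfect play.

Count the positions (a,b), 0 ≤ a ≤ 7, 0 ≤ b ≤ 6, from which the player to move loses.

21

Classify positions by backward induction: terminal positions (no move available) are L. From any other position, the mover wins iff some move reaches an L.
Every move lowers a or b (never raises either), so fill the grid row by row in increasing a, and left to right within a row: each cell's successors are then already labelled.
      b=0  b=1  b=2  b=3  b=4  b=5  b=6
a=0:    L    L    W    W    L    L    W
a=1:    W    W    W    L    W    W    W
a=2:    L    L    W    W    W    L    L
a=3:    W    W    W    L    L    W    W
a=4:    L    L    W    W    W    W    L
a=5:    W    W    W    L    W    W    W
a=6:    L    L    W    W    W    L    L
a=7:    W    W    W    L    L    W    W
Cells with no legal move (terminal, hence L): (0,0), (0,1).
The remaining L cells, each justified by listing all of its moves:
(0,4): the only move is to (0,2)(W), a W ⇒ L
(0,5): the only move is to (0,3)(W), a W ⇒ L
(1,3): moves to (0,3)(W), (1,1)(W), (0,2)(W); every one is W ⇒ L
(2,0): the only move is to (1,0)(W), a W ⇒ L
(2,1): moves to (1,1)(W), (1,0)(W); every one is W ⇒ L
(2,5): moves to (1,5)(W), (2,3)(W), (1,4)(W); every one is W ⇒ L
(2,6): moves to (1,6)(W), (2,4)(W), (1,5)(W); every one is W ⇒ L
(3,3): moves to (2,3)(W), (3,1)(W), (2,2)(W); every one is W ⇒ L
(3,4): moves to (2,4)(W), (3,2)(W), (2,3)(W); every one is W ⇒ L
(4,0): the only move is to (3,0)(W), a W ⇒ L
(4,1): moves to (3,1)(W), (3,0)(W); every one is W ⇒ L
(4,6): moves to (3,6)(W), (4,4)(W), (3,5)(W); every one is W ⇒ L
(5,3): moves to (4,3)(W), (0,3)(W), (5,1)(W), (4,2)(W); every one is W ⇒ L
(6,0): moves to (5,0)(W), (1,0)(W); every one is W ⇒ L
(6,1): moves to (5,1)(W), (1,1)(W), (5,0)(W); every one is W ⇒ L
(6,5): moves to (5,5)(W), (1,5)(W), (6,3)(W), (5,4)(W); every one is W ⇒ L
(6,6): moves to (5,6)(W), (1,6)(W), (6,4)(W), (5,5)(W); every one is W ⇒ L
(7,3): moves to (6,3)(W), (2,3)(W), (7,1)(W), (6,2)(W); every one is W ⇒ L
(7,4): moves to (6,4)(W), (2,4)(W), (7,2)(W), (6,3)(W); every one is W ⇒ L
Every other cell has at least one move into one of the L cells above, so it is W.
L cells per row: a=0: 4, a=1: 1, a=2: 4, a=3: 2, a=4: 3, a=5: 1, a=6: 4, a=7: 2; total 21.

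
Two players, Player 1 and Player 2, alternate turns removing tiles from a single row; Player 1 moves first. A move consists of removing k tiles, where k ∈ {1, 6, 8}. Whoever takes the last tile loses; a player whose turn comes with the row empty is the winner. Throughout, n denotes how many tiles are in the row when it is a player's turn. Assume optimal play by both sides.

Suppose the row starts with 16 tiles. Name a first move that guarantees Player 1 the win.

Remove 1, leaving 15.

Use the standard recursion: the mover wins at a terminal position; elsewhere, the mover wins exactly when some move hands the opponent an L position.
n=0: no move; the opponent has just taken the last tile and therefore loses → W
n=1: →0(W) only, which is W, so L
n=2: →1(L), so W
n=3: →2(W) only, which is W, so L
n=4: →3(L), so W
n=5: →4(W) only, which is W, so L
n=6: →5(L), so W
n=7: →1(L), so W
n=8: →7(W), 2(W), 0(W) — all W, so L
n=9: →8(L), so W
n=10: →9(W), 4(W), 2(W) — all W, so L
n=11: →10(L), so W
n=12: →11(W), 6(W), 4(W) — all W, so L
n=13: →12(L), so W
n=14: →8(L), so W
n=15: →14(W), 9(W), 7(W) — all W, so L
n=16: →15(L), so W
From 16, the L positions reachable in one move are: 15, 10, 8. Any move reaching one of these is winning.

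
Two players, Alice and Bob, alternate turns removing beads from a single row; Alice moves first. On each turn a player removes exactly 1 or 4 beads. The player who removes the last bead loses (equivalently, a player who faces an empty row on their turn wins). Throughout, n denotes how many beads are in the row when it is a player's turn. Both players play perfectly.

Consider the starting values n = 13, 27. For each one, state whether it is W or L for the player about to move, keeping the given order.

Label each position W (a win for the player to move) or L (a loss). A position with no legal move is W; any other position is W exactly when some move reaches an L, and L when every move reaches a W.
n=0: no move; the opponent has just taken the last bead and therefore loses → W
n=1: the only move is to 0(W), a W ⇒ L
n=2: can move to 1, which is L ⇒ W
n=3: the only move is to 2(W), a W ⇒ L
n=4: can move to 3, which is L ⇒ W
n=5: can move to 1, which is L ⇒ W
n=6: moves to 5(W), 2(W); every one is W ⇒ L
n=7: can move to 6, which is L ⇒ W
n=8: moves to 7(W), 4(W); every one is W ⇒ L
n=9: can move to 8, which is L ⇒ W
n=10: can move to 6, which is L ⇒ W
n=11: moves to 10(W), 7(W); every one is W ⇒ L
n=12: can move to 11, which is L ⇒ W
n=13: moves to 12(W), 9(W); every one is W ⇒ L
n=14: can move to 13, which is L ⇒ W
n=15: can move to 11, which is L ⇒ W
n=16: moves to 15(W), 12(W); every one is W ⇒ L
n=17: can move to 16, which is L ⇒ W
n=18: moves to 17(W), 14(W); every one is W ⇒ L
n=19: can move to 18, which is L ⇒ W
n=20: can move to 16, which is L ⇒ W
n=21: moves to 20(W), 17(W); every one is W ⇒ L
n=22: can move to 21, which is L ⇒ W
n=23: moves to 22(W), 19(W); every one is W ⇒ L
n=24: can move to 23, which is L ⇒ W
n=25: can move to 21, which is L ⇒ W
n=26: moves to 25(W), 22(W); every one is W ⇒ L
n=27: can move to 26, which is L ⇒ W

13: L, 27: W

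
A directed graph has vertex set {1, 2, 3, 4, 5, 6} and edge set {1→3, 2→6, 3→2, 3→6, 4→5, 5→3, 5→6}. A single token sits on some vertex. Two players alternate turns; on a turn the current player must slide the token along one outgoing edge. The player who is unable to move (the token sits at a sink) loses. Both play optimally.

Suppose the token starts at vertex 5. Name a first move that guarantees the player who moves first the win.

Label each position W (a win for the player to move) or L (a loss). A position with no legal move is L; any other position is W exactly when some move reaches an L, and L when every move reaches a W.
Every edge goes from a vertex to one that appears earlier in the order 6, 2, 3, 5, 4, 1, so processing vertices in that order labels each vertex after all of its successors.
6: no outgoing edge → L
2: W (go to 6, an L position)
3: W (go to 6, an L position)
5: W (go to 6, an L position)
4: L (sole option 5(W) is W)
1: L (sole option 3(W) is W)
From 5, the L positions reachable in one move are: 6.

Move to 6.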